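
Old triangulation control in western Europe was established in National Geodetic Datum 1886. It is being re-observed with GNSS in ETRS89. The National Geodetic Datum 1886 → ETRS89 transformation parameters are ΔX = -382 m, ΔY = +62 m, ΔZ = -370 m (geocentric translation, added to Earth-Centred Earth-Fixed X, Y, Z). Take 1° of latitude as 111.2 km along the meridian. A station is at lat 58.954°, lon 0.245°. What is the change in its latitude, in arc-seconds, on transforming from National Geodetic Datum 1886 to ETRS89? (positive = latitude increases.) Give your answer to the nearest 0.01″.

Δφ = 4.41″

sin φ = 0.856754, cos φ = 0.515726, sin λ = 0.004276, cos λ = 0.999991.
North component: ΔN = −sin φ cos λ·ΔX − sin φ sin λ·ΔY + cos φ·ΔZ = −(0.856754)(0.999991)(-382) − (0.856754)(0.004276)(62) + (0.515726)(-370) = 136.23 m.
1° of latitude spans 111200 m, so Δφ = 136.23 / 111200 × 3600 = 4.410″.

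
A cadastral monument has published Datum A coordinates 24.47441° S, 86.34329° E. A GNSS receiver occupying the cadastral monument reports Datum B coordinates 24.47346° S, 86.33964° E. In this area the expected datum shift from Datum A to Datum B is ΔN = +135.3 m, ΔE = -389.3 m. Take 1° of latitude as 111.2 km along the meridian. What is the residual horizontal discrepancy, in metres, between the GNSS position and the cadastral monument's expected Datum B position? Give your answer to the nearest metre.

Observed coordinate differences: Δφ = +0.00095°, Δλ = -0.00365°.
Converting to metres (1° lat = 111200 m, cos φ = 0.910146): observed ΔN = 105.6 m, observed ΔE = -369.4 m.
Subtracting the expected shift leaves a residual of 105.6 − (135.3) = -29.7 m north and -369.4 − (-389.3) = 19.9 m east.
Residual distance = √((-29.7)² + 19.9²) = 35.7 m.

36 m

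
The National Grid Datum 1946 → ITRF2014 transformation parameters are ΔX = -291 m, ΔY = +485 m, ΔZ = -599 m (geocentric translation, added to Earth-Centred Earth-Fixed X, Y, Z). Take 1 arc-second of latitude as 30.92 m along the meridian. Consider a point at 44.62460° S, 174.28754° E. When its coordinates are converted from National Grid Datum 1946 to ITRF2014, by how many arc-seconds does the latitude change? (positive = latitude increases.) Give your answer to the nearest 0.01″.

Δφ = -6.11″

sin φ = -0.702459, cos φ = 0.711725, sin λ = 0.099536, cos λ = -0.995034.
North component: ΔN = −sin φ cos λ·ΔX − sin φ sin λ·ΔY + cos φ·ΔZ = −(-0.702459)(-0.995034)(-291) − (-0.702459)(0.099536)(485) + (0.711725)(-599) = -189.01 m.
1° of latitude spans 3600 × 30.92 = 111312 m, so Δφ = -189.01 / 111312 × 3600 = -6.113″.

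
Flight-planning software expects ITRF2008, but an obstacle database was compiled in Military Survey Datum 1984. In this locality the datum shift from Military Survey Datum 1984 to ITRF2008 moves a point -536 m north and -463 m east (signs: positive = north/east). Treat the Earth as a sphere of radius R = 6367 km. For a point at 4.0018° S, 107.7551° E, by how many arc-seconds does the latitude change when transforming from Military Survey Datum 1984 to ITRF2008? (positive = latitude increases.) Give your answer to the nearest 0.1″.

On a sphere of radius R, 1 rad of latitude = R, so Δφ = ΔN / R = -536.0 / 6367000 = -8.4184e-05 rad = -17.364″.

Δφ = -17.4″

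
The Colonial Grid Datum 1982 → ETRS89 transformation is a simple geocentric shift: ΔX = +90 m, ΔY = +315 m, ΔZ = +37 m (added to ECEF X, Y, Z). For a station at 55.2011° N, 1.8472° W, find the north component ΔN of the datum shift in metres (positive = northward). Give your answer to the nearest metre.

ΔN = -44 m

The local north axis is (−sin φ cos λ, −sin φ sin λ, cos φ), giving ΔN = -73.866 + 8.338 + 21.116 = -44.41 m.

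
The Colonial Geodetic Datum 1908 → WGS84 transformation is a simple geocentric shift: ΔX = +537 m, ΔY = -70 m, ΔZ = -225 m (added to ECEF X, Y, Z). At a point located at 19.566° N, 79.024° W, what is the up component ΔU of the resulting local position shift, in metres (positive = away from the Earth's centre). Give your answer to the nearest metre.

ΔU = 86 m

At φ = 19.566°, λ = -79.024°: sin φ = 0.334892, cos φ = 0.942256, sin λ = -0.981707, cos λ = 0.190398.
ΔU = cos φ cos λ·ΔX + cos φ sin λ·ΔY + sin φ·ΔZ = (0.942256)(0.190398)(537) + (0.942256)(-0.981707)(-70) + (0.334892)(-225) = 85.74 m.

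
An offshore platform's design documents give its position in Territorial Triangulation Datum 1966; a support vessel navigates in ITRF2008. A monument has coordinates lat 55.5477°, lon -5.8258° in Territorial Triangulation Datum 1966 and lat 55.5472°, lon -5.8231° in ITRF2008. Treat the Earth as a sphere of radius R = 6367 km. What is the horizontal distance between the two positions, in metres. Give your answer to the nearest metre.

179 m

Δφ = 55.5472° − 55.5477° = -0.0005°; Δλ = -5.8231° − -5.8258° = +0.0027°.
1° along a meridian = πR/180 = 111125 m.
ΔN = Δφ × 111125 = -55.6 m; ΔE = Δλ × 111125 × cos(55.5477°) = +0.0027 × 111125 × 0.565720 = 169.7 m.
Distance = √(ΔE² + ΔN²) = √(169.7² + (-55.6)²) = 178.6 m.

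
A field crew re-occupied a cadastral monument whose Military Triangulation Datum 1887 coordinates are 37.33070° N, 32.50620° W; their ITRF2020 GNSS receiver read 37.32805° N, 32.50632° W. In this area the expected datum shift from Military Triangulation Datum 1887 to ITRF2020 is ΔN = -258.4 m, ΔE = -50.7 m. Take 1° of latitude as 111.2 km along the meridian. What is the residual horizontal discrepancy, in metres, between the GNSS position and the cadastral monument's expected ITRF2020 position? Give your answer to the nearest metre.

Observed coordinate differences: Δφ = -0.00265°, Δλ = -0.00012°.
Converting to metres (1° lat = 111200 m, cos φ = 0.795149): observed ΔN = -294.7 m, observed ΔE = -10.6 m.
Subtracting the expected shift leaves a residual of -294.7 − (-258.4) = -36.3 m north and -10.6 − (-50.7) = 40.1 m east.
Residual distance = √((-36.3)² + 40.1²) = 54.1 m.

54 m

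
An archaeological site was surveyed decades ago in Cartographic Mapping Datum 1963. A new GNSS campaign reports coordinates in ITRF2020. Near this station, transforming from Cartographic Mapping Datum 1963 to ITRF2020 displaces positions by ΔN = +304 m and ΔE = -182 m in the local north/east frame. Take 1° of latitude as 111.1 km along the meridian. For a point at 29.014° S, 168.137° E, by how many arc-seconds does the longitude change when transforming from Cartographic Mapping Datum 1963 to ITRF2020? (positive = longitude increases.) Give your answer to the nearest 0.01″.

At latitude -29.014°, cos φ = 0.874501.
1° of longitude at this latitude = 111.1 × cos φ = 97.16 km, so Δλ = -182.0 / 97157.1 = -0.0018733° = -6.744″.

Δλ = -6.74″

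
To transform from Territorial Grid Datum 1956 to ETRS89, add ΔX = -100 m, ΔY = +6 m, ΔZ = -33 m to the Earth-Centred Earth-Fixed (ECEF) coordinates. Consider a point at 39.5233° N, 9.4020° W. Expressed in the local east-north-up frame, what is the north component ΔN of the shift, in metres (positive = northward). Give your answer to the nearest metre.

ΔN = 38 m

At φ = 39.5233°, λ = -9.4020°: sin φ = 0.636392, cos φ = 0.771366, sin λ = -0.163360, cos λ = 0.986566.
ΔN = −sin φ cos λ·ΔX − sin φ sin λ·ΔY + cos φ·ΔZ = −(0.636392)(0.986566)(-100) − (0.636392)(-0.163360)(6) + (0.771366)(-33) = 37.95 m.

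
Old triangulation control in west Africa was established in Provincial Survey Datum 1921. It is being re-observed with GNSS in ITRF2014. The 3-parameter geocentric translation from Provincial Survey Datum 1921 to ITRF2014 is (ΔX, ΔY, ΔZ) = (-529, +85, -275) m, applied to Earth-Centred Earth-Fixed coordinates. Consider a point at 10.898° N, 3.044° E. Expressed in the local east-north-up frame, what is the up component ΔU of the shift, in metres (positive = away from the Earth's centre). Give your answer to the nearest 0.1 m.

ΔU = -566.3 m

At φ = 10.898°, λ = 3.044°: sin φ = 0.189061, cos φ = 0.981965, sin λ = 0.053103, cos λ = 0.998589.
ΔU = cos φ cos λ·ΔX + cos φ sin λ·ΔY + sin φ·ΔZ = (0.981965)(0.998589)(-529) + (0.981965)(0.053103)(85) + (0.189061)(-275) = -566.29 m.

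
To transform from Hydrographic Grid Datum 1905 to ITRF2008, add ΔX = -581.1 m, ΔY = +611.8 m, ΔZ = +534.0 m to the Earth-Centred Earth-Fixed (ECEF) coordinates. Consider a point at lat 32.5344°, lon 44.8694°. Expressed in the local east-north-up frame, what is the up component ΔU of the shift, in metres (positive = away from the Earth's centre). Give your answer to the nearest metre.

At φ = 32.5344°, λ = 44.8694°: sin φ = 0.537806, cos φ = 0.843069, sin λ = 0.705493, cos λ = 0.708717.
ΔU = cos φ cos λ·ΔX + cos φ sin λ·ΔY + sin φ·ΔZ = (0.843069)(0.708717)(-581.1) + (0.843069)(0.705493)(611.8) + (0.537806)(534.0) = 303.87 m.

ΔU = 304 m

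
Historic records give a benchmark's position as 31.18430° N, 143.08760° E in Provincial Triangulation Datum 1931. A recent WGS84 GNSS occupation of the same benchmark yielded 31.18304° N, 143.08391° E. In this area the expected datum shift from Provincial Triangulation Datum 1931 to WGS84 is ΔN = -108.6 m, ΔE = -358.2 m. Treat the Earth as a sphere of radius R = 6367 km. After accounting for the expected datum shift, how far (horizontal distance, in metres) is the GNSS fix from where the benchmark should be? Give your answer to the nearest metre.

32 m

Observed coordinate differences: Δφ = -0.00126°, Δλ = -0.00369°.
Converting to metres (1° lat = 111125 m, cos φ = 0.855506): observed ΔN = -140.0 m, observed ΔE = -350.8 m.
Subtracting the expected shift leaves a residual of -140.0 − (-108.6) = -31.4 m north and -350.8 − (-358.2) = 7.4 m east.
Residual distance = √((-31.4)² + 7.4²) = 32.3 m.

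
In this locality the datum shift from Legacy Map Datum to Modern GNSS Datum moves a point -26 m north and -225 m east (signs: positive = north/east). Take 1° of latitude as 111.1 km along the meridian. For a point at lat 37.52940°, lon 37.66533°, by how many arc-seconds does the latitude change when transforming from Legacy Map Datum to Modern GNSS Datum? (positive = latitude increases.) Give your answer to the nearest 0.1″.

1° of latitude = 111.1 km, so Δφ = -26.0 / 111100 = -0.0002340° = -0.842″.

Δφ = -0.8″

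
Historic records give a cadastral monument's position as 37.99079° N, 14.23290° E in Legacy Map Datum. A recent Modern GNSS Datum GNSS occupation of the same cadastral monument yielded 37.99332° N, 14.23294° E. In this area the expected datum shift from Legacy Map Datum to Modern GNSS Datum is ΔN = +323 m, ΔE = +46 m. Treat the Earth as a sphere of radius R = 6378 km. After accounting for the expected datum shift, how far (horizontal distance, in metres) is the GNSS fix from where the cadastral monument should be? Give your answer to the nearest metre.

59 m

Observed coordinate differences: Δφ = +0.00253°, Δλ = +0.00004°.
Converting to metres (1° lat = 111317 m, cos φ = 0.788110): observed ΔN = 281.6 m, observed ΔE = 3.5 m.
Subtracting the expected shift leaves a residual of 281.6 − (323) = -41.4 m north and 3.5 − (46) = -42.5 m east.
Residual distance = √((-41.4)² + (-42.5)²) = 59.3 m.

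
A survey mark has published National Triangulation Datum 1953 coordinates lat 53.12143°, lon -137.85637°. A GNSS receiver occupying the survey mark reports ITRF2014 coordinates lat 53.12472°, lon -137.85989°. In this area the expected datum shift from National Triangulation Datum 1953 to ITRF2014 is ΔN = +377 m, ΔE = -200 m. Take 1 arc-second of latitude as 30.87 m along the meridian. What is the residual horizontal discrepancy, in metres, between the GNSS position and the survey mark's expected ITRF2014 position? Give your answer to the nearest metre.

Observed coordinate differences: Δφ = +0.00329°, Δλ = -0.00352°.
Converting to metres (1° lat = 111132 m, cos φ = 0.600121): observed ΔN = 365.6 m, observed ΔE = -234.8 m.
Subtracting the expected shift leaves a residual of 365.6 − (377) = -11.4 m north and -234.8 − (-200) = -34.8 m east.
Residual distance = √((-11.4)² + (-34.8)²) = 36.6 m.

37 m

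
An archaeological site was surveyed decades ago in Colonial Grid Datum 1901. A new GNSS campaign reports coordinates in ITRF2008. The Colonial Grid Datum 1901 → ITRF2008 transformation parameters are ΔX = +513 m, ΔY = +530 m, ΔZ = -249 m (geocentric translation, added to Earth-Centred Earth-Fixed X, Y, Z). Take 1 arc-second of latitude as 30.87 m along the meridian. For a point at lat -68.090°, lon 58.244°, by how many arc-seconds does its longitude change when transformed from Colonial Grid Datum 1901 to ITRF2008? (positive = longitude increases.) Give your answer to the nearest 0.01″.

Δλ = -13.65″

sin φ = -0.927771, cos φ = 0.373150, sin λ = 0.850297, cos λ = 0.526303.
East component: ΔE = −sin λ·ΔX + cos λ·ΔY = −(0.850297)(513) + (0.526303)(530) = -157.26 m.
1° of latitude spans 3600 × 30.87 = 111132 m; at latitude φ, 1° of longitude spans that × cos φ = 41468.9 m, so Δλ = -157.26 / 41468.9 × 3600 = -13.652″.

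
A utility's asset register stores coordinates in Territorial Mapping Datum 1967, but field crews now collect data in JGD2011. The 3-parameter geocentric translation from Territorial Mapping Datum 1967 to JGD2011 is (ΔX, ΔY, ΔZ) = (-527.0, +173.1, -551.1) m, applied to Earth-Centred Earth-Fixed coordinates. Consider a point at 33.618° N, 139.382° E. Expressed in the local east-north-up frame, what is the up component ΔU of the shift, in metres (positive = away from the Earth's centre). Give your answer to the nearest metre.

ΔU = 122 m

At φ = 33.618°, λ = 139.382°: sin φ = 0.553653, cos φ = 0.832747, sin λ = 0.651013, cos λ = -0.759067.
ΔU = cos φ cos λ·ΔX + cos φ sin λ·ΔY + sin φ·ΔZ = (0.832747)(-0.759067)(-527.0) + (0.832747)(0.651013)(173.1) + (0.553653)(-551.1) = 121.85 m.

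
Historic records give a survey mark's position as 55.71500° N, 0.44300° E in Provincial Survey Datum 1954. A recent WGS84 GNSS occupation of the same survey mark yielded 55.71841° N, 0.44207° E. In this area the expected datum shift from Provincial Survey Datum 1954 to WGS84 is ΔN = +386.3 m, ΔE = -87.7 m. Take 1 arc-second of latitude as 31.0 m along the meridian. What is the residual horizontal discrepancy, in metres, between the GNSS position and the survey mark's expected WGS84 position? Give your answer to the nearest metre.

Observed coordinate differences: Δφ = +0.00341°, Δλ = -0.00093°.
Converting to metres (1° lat = 111600 m, cos φ = 0.563310): observed ΔN = 380.6 m, observed ΔE = -58.5 m.
Subtracting the expected shift leaves a residual of 380.6 − (386.3) = -5.7 m north and -58.5 − (-87.7) = 29.2 m east.
Residual distance = √((-5.7)² + 29.2²) = 29.8 m.

30 m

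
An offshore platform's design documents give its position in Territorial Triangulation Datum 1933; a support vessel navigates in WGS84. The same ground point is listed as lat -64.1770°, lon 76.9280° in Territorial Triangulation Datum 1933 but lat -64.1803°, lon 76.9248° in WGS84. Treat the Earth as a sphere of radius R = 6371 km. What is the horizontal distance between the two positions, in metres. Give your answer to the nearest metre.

398 m

Δφ = -64.1803° − -64.1770° = -0.0033°; Δλ = 76.9248° − 76.9280° = -0.0032°.
1° along a meridian = πR/180 = 111195 m.
ΔN = Δφ × 111195 = -366.9 m; ΔE = Δλ × 111195 × cos(-64.1770°) = -0.0032 × 111195 × 0.435592 = -155.0 m.
Distance = √(ΔE² + ΔN²) = √((-155.0)² + (-366.9)²) = 398.3 m.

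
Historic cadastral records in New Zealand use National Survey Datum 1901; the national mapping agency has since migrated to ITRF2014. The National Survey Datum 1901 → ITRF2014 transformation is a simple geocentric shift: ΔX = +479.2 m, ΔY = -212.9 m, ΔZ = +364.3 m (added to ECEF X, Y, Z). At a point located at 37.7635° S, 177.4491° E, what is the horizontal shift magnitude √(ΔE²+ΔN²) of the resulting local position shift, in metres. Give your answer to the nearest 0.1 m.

The local east axis at (φ, λ) is (−sin λ, cos λ, 0), so ΔE = −sin(177.4491°)·479.2 + cos(177.4491°)·(-212.9) = 191.36 m.
The local north axis is (−sin φ cos λ, −sin φ sin λ, cos φ), giving ΔN = -293.173 − 5.803 + 287.996 = -10.98 m.
Horizontal magnitude = √(ΔE² + ΔN²) = √(191.36² + (-10.98)²) = 191.68 m.

191.7 m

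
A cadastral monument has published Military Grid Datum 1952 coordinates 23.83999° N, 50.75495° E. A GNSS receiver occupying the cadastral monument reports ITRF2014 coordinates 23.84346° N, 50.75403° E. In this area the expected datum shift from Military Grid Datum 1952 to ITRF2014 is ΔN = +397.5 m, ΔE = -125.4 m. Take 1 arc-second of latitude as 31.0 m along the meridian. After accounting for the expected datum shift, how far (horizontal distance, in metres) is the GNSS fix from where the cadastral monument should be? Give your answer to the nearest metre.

Observed coordinate differences: Δφ = +0.00347°, Δλ = -0.00092°.
Converting to metres (1° lat = 111600 m, cos φ = 0.914678): observed ΔN = 387.3 m, observed ΔE = -93.9 m.
Subtracting the expected shift leaves a residual of 387.3 − (397.5) = -10.2 m north and -93.9 − (-125.4) = 31.5 m east.
Residual distance = √((-10.2)² + 31.5²) = 33.1 m.

33 m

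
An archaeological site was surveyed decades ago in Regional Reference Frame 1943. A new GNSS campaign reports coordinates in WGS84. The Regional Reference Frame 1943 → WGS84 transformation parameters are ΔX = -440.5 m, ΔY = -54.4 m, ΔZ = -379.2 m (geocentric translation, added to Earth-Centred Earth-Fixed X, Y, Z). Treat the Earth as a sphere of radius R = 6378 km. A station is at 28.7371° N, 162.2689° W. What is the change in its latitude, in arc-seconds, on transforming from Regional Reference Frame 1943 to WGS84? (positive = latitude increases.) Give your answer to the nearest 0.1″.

sin φ = 0.480791, cos φ = 0.876835, sin λ = -0.304550, cos λ = -0.952496.
North component: ΔN = −sin φ cos λ·ΔX − sin φ sin λ·ΔY + cos φ·ΔZ = −(0.480791)(-0.952496)(-440.5) − (0.480791)(-0.304550)(-54.4) + (0.876835)(-379.2) = -542.19 m.
1° of latitude spans πR/180 = 111317 m, so Δφ = -542.19 / 111317 × 3600 = -17.534″.

Δφ = -17.5″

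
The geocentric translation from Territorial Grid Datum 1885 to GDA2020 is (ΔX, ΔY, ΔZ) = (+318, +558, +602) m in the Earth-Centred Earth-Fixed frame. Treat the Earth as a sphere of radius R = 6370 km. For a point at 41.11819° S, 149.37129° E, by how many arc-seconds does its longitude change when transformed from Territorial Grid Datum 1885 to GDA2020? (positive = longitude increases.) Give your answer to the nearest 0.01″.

sin φ = -0.657614, cos φ = 0.753355, sin λ = 0.509473, cos λ = -0.860487.
East component: ΔE = −sin λ·ΔX + cos λ·ΔY = −(0.509473)(318) + (-0.860487)(558) = -642.16 m.
1° of latitude spans πR/180 = 111177 m; at latitude φ, 1° of longitude spans that × cos φ = 83756.1 m, so Δλ = -642.16 / 83756.1 × 3600 = -27.601″.

Δλ = -27.60″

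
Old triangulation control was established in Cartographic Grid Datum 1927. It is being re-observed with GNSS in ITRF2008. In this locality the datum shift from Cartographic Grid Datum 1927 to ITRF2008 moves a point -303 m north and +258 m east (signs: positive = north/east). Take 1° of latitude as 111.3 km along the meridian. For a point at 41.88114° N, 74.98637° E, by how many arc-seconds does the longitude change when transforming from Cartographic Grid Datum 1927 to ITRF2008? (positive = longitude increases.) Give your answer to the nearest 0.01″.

Δλ = 11.21″

At latitude 41.88114°, cos φ = 0.744531.
1° of longitude at this latitude = 111.3 × cos φ = 82.87 km, so Δλ = 258.0 / 82866.3 = 0.0031134° = 11.208″.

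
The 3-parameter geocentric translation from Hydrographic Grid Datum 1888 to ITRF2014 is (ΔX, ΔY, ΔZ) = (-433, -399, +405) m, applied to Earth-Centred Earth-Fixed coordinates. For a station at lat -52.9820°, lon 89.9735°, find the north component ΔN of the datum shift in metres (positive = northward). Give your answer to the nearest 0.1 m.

At φ = -52.9820°, λ = 89.9735°: sin φ = -0.798446, cos φ = 0.602066, sin λ = 1.000000, cos λ = 0.000463.
ΔN = −sin φ cos λ·ΔX − sin φ sin λ·ΔY + cos φ·ΔZ = −(-0.798446)(0.000463)(-433) − (-0.798446)(1.000000)(-399) + (0.602066)(405) = -74.90 m.

ΔN = -74.9 m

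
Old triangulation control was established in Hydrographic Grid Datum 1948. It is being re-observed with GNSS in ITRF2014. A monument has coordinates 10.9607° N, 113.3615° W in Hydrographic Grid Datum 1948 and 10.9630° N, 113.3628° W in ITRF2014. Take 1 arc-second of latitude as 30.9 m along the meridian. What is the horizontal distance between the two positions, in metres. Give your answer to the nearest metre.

293 m

Δφ = 10.9630° − 10.9607° = +0.0023°; Δλ = -113.3628° − -113.3615° = -0.0013°.
1° of latitude = 3600 × 30.90 = 111240 m.
ΔN = Δφ × 111240 = 255.9 m; ΔE = Δλ × 111240 × cos(10.9607°) = -0.0013 × 111240 × 0.981758 = -142.0 m.
Distance = √(ΔE² + ΔN²) = √((-142.0)² + 255.9²) = 292.6 m.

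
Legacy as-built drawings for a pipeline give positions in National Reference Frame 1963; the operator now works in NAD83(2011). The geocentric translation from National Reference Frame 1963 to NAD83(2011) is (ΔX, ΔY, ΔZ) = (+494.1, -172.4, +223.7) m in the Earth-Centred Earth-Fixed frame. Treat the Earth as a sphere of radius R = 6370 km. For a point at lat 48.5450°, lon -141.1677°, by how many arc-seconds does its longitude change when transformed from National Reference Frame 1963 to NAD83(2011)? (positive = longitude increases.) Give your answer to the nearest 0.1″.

sin φ = 0.749476, cos φ = 0.662032, sin λ = -0.627043, cos λ = -0.778985.
East component: ΔE = −sin λ·ΔX + cos λ·ΔY = −(-0.627043)(494.1) + (-0.778985)(-172.4) = 444.12 m.
1° of latitude spans πR/180 = 111177 m; at latitude φ, 1° of longitude spans that × cos φ = 73603.0 m, so Δλ = 444.12 / 73603.0 × 3600 = 21.722″.

Δλ = 21.7″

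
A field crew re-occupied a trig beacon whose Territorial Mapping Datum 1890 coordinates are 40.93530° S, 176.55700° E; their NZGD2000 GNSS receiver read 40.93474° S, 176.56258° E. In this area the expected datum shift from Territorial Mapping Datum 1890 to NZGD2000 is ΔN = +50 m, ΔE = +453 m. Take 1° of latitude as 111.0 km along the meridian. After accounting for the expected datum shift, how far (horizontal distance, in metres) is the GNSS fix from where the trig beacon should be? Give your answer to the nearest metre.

19 m

Observed coordinate differences: Δφ = +0.00056°, Δλ = +0.00558°.
Converting to metres (1° lat = 111000 m, cos φ = 0.755450): observed ΔN = 62.2 m, observed ΔE = 467.9 m.
Subtracting the expected shift leaves a residual of 62.2 − (50) = 12.2 m north and 467.9 − (453) = 14.9 m east.
Residual distance = √(12.2² + 14.9²) = 19.2 m.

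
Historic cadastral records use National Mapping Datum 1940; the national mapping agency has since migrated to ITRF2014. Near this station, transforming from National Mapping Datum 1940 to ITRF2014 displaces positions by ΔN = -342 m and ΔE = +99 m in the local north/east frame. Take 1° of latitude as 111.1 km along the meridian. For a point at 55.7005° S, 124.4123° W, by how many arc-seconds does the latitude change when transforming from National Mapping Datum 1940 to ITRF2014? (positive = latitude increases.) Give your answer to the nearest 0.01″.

1° of latitude = 111.1 km, so Δφ = -342.0 / 111100 = -0.0030783° = -11.082″.

Δφ = -11.08″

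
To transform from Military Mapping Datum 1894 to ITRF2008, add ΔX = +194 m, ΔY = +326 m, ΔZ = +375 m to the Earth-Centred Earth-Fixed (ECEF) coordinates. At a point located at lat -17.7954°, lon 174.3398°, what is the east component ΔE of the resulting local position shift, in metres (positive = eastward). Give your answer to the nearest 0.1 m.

At φ = -17.7954°, λ = 174.3398°: sin φ = -0.305619, cos φ = 0.952154, sin λ = 0.098629, cos λ = -0.995124.
ΔE = −sin λ·ΔX + cos λ·ΔY = −(0.098629)·(194) + (-0.995124)·(326) = -343.54 m.

ΔE = -343.5 m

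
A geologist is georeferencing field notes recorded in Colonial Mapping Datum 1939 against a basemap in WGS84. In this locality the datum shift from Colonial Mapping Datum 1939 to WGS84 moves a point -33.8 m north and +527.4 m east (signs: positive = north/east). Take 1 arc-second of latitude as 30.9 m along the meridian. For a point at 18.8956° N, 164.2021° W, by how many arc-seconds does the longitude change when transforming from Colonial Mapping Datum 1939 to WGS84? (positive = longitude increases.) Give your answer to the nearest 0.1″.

Δλ = 18.0″

At latitude 18.8956°, cos φ = 0.946110.
1″ of longitude at this latitude = 30.90 × cos φ = 29.2348 m, so Δλ = 527.4 / 29.2348 = 18.040″.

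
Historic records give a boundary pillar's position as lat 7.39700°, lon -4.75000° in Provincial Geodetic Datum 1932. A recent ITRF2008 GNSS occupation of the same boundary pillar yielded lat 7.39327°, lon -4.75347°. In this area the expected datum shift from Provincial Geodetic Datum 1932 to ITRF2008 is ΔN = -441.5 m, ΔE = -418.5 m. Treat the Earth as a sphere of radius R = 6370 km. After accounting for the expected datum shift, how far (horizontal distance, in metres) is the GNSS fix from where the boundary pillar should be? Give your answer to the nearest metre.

Observed coordinate differences: Δφ = -0.00373°, Δλ = -0.00347°.
Converting to metres (1° lat = 111177 m, cos φ = 0.991678): observed ΔN = -414.7 m, observed ΔE = -382.6 m.
Subtracting the expected shift leaves a residual of -414.7 − (-441.5) = 26.8 m north and -382.6 − (-418.5) = 35.9 m east.
Residual distance = √(26.8² + 35.9²) = 44.8 m.

45 m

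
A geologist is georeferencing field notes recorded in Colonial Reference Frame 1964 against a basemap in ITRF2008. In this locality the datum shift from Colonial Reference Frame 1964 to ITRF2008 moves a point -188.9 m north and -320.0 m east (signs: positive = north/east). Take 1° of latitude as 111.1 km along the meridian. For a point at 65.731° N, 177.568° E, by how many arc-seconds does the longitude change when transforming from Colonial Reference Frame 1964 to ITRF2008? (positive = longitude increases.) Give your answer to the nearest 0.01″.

At latitude 65.731°, cos φ = 0.411021.
1° of longitude at this latitude = 111.1 × cos φ = 45.66 km, so Δλ = -320.0 / 45664.5 = -0.0070076° = -25.228″.

Δλ = -25.23″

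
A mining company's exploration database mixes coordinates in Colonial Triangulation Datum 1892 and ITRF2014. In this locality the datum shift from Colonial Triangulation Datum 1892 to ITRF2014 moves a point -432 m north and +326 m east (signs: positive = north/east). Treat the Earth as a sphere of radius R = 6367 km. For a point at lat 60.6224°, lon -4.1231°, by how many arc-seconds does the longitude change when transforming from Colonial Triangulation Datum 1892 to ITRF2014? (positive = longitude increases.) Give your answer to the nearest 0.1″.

At latitude 60.6224°, cos φ = 0.490563.
One radian of longitude at latitude φ spans R cos φ, so Δλ = ΔE / (R cos φ) = 326.0 / (6367000 × 0.490563) = 1.0437e-04 rad = 21.528″.

Δλ = 21.5″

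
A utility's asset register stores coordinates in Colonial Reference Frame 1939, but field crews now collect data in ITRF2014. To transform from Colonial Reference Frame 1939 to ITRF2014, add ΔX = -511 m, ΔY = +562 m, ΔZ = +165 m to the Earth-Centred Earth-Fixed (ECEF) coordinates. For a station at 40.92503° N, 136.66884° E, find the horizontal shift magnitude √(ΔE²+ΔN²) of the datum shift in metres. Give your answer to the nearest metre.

376 m

At φ = 40.92503°, λ = 136.66884°: sin φ = 0.655071, cos φ = 0.755567, sin λ = 0.686214, cos λ = -0.727400.
ΔE = −sin λ·ΔX + cos λ·ΔY = −(0.686214)·(-511) + (-0.727400)·(562) = -58.14 m.
ΔN = −sin φ cos λ·ΔX − sin φ sin λ·ΔY + cos φ·ΔZ = −(0.655071)(-0.727400)(-511) − (0.655071)(0.686214)(562) + (0.755567)(165) = -371.45 m.
Horizontal magnitude = √(ΔE² + ΔN²) = √((-58.14)² + (-371.45)²) = 375.97 m.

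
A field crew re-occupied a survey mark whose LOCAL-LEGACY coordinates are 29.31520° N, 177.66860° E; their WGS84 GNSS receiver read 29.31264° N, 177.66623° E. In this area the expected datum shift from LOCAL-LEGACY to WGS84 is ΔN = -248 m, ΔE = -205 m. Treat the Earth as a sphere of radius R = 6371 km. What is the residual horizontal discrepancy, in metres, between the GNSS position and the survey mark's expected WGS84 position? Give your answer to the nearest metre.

44 m

Observed coordinate differences: Δφ = -0.00256°, Δλ = -0.00237°.
Converting to metres (1° lat = 111195 m, cos φ = 0.871939): observed ΔN = -284.7 m, observed ΔE = -229.8 m.
Subtracting the expected shift leaves a residual of -284.7 − (-248) = -36.7 m north and -229.8 − (-205) = -24.8 m east.
Residual distance = √((-36.7)² + (-24.8)²) = 44.3 m.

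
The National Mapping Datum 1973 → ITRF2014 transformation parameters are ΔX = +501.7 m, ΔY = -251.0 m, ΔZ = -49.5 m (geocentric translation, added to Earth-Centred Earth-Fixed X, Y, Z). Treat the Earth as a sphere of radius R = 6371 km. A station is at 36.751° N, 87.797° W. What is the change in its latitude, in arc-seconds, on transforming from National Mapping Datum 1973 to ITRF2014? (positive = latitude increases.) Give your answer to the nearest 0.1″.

Δφ = -6.5″

sin φ = 0.598339, cos φ = 0.801243, sin λ = -0.999261, cos λ = 0.038440.
North component: ΔN = −sin φ cos λ·ΔX − sin φ sin λ·ΔY + cos φ·ΔZ = −(0.598339)(0.038440)(501.7) − (0.598339)(-0.999261)(-251.0) + (0.801243)(-49.5) = -201.27 m.
1° of latitude spans πR/180 = 111195 m, so Δφ = -201.27 / 111195 × 3600 = -6.516″.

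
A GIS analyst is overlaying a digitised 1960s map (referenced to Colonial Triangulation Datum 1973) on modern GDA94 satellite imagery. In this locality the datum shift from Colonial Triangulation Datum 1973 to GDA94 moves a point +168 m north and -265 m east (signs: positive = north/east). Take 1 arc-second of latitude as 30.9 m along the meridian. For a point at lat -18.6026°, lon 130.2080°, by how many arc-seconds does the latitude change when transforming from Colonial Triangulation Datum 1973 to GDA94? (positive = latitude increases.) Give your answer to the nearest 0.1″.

Δφ = 5.4″

1″ of latitude = 30.90 m, so Δφ = 168.0 / 30.90 = 5.437″.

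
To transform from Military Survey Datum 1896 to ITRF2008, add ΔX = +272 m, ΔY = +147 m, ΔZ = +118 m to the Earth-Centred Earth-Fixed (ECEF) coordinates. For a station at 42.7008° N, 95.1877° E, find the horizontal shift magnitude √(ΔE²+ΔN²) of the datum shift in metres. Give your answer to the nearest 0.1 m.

The local east axis at (φ, λ) is (−sin λ, cos λ, 0), so ΔE = −sin(95.1877°)·272 + cos(95.1877°)·147 = -284.18 m.
The local north axis is (−sin φ cos λ, −sin φ sin λ, cos φ), giving ΔN = 16.679 − 99.283 + 86.719 = 4.12 m.
Horizontal magnitude = √(ΔE² + ΔN²) = √((-284.18)² + 4.12²) = 284.21 m.

284.2 m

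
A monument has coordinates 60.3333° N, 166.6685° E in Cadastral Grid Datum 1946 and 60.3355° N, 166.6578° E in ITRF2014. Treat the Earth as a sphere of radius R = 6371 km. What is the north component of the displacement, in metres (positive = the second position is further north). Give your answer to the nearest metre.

Δφ = 60.3355° − 60.3333° = +0.0022°; Δλ = 166.6578° − 166.6685° = -0.0107°.
1° along a meridian = πR/180 = 111195 m.
ΔN = Δφ × 111195 = 244.6 m; ΔE = Δλ × 111195 × cos(60.3333°) = -0.0107 × 111195 × 0.494954 = -588.9 m.

ΔN = 245 m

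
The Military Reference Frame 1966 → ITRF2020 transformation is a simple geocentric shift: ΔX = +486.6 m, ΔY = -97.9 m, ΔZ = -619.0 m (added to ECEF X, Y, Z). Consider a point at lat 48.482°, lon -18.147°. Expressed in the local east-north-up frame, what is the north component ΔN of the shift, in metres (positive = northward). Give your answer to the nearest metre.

At φ = 48.482°, λ = -18.147°: sin φ = 0.748748, cos φ = 0.662855, sin λ = -0.311456, cos λ = 0.950261.
ΔN = −sin φ cos λ·ΔX − sin φ sin λ·ΔY + cos φ·ΔZ = −(0.748748)(0.950261)(486.6) − (0.748748)(-0.311456)(-97.9) + (0.662855)(-619.0) = -779.36 m.

ΔN = -779 m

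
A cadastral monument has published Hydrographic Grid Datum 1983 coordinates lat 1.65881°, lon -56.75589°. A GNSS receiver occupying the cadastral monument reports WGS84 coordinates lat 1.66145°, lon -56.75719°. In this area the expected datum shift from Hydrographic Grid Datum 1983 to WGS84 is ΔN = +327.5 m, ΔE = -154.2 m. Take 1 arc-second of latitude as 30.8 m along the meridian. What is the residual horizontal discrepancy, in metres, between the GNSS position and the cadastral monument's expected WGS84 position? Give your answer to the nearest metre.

Observed coordinate differences: Δφ = +0.00264°, Δλ = -0.00130°.
Converting to metres (1° lat = 110880 m, cos φ = 0.999581): observed ΔN = 292.7 m, observed ΔE = -144.1 m.
Subtracting the expected shift leaves a residual of 292.7 − (327.5) = -34.8 m north and -144.1 − (-154.2) = 10.1 m east.
Residual distance = √((-34.8)² + 10.1²) = 36.2 m.

36 m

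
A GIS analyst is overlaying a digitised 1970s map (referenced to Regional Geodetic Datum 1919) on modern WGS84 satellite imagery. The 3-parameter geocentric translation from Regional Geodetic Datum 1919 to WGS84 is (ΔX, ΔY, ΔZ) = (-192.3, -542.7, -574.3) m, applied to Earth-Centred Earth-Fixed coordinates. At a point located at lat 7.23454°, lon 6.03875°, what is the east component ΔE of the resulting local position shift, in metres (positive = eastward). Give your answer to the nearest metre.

ΔE = -519 m

At φ = 7.23454°, λ = 6.03875°: sin φ = 0.125931, cos φ = 0.992039, sin λ = 0.105201, cos λ = 0.994451.
ΔE = −sin λ·ΔX + cos λ·ΔY = −(0.105201)·(-192.3) + (0.994451)·(-542.7) = -519.46 m.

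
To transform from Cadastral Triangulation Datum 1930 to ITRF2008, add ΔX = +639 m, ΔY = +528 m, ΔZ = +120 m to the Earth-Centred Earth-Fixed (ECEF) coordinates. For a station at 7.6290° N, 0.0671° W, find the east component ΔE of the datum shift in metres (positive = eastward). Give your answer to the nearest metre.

ΔE = 529 m

The local east axis at (φ, λ) is (−sin λ, cos λ, 0), so ΔE = −sin(-0.0671°)·639 + cos(-0.0671°)·528 = 528.75 m.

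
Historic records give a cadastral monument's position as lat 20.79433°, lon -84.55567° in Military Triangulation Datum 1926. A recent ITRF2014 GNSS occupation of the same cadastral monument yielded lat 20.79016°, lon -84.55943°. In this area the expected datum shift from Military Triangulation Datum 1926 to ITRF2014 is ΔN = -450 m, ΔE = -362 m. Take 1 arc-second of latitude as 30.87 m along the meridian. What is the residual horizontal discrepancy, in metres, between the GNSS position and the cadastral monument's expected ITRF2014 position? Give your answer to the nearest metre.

Observed coordinate differences: Δφ = -0.00417°, Δλ = -0.00376°.
Converting to metres (1° lat = 111132 m, cos φ = 0.934861): observed ΔN = -463.4 m, observed ΔE = -390.6 m.
Subtracting the expected shift leaves a residual of -463.4 − (-450) = -13.4 m north and -390.6 − (-362) = -28.6 m east.
Residual distance = √((-13.4)² + (-28.6)²) = 31.6 m.

32 m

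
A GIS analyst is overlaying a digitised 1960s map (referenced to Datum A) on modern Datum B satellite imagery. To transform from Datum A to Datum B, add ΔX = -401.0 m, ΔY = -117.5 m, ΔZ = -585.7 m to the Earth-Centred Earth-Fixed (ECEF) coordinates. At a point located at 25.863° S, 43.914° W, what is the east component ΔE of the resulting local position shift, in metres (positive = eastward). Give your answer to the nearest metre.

ΔE = -363 m

At φ = -25.863°, λ = -43.914°: sin φ = -0.436221, cos φ = 0.899840, sin λ = -0.693578, cos λ = 0.720382.
ΔE = −sin λ·ΔX + cos λ·ΔY = −(-0.693578)·(-401.0) + (0.720382)·(-117.5) = -362.77 m.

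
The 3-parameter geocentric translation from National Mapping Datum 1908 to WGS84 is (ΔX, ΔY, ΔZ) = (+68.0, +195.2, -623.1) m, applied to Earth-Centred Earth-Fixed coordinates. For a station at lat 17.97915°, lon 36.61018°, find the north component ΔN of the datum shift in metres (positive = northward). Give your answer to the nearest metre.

At φ = 17.97915°, λ = 36.61018°: sin φ = 0.308671, cos φ = 0.951169, sin λ = 0.596368, cos λ = 0.802712.
ΔN = −sin φ cos λ·ΔX − sin φ sin λ·ΔY + cos φ·ΔZ = −(0.308671)(0.802712)(68.0) − (0.308671)(0.596368)(195.2) + (0.951169)(-623.1) = -645.45 m.

ΔN = -645 m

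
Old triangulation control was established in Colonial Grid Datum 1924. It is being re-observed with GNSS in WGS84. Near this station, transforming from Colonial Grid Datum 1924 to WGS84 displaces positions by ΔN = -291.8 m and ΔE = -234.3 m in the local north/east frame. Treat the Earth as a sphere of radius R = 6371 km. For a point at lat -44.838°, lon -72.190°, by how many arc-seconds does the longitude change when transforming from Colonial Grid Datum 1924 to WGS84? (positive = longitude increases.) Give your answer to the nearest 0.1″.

Δλ = -10.7″

At latitude -44.838°, cos φ = 0.709103.
One radian of longitude at latitude φ spans R cos φ, so Δλ = ΔE / (R cos φ) = -234.3 / (6371000 × 0.709103) = -5.1863e-05 rad = -10.697″.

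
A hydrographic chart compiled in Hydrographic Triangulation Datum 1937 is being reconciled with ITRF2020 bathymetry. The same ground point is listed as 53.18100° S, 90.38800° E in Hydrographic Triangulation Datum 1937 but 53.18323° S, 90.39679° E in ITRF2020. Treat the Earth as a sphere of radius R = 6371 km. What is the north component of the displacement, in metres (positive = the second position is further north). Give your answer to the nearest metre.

Δφ = -53.18323° − -53.18100° = -0.00223°; Δλ = 90.39679° − 90.38800° = +0.00879°.
1° along a meridian = πR/180 = 111195 m.
ΔN = Δφ × 111195 = -248.0 m; ΔE = Δλ × 111195 × cos(-53.18100°) = +0.00879 × 111195 × 0.599289 = 585.7 m.

ΔN = -248 m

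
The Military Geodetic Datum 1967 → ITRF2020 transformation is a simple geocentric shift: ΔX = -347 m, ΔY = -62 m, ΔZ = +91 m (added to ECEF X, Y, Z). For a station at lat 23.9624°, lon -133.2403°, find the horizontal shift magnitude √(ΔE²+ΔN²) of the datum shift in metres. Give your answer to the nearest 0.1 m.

212.7 m

At φ = 23.9624°, λ = -133.2403°: sin φ = 0.406137, cos φ = 0.913812, sin λ = -0.728487, cos λ = -0.685060.
ΔE = −sin λ·ΔX + cos λ·ΔY = −(-0.728487)·(-347) + (-0.685060)·(-62) = -210.31 m.
ΔN = −sin φ cos λ·ΔX − sin φ sin λ·ΔY + cos φ·ΔZ = −(0.406137)(-0.685060)(-347) − (0.406137)(-0.728487)(-62) + (0.913812)(91) = -31.73 m.
Horizontal magnitude = √(ΔE² + ΔN²) = √((-210.31)² + (-31.73)²) = 212.69 m.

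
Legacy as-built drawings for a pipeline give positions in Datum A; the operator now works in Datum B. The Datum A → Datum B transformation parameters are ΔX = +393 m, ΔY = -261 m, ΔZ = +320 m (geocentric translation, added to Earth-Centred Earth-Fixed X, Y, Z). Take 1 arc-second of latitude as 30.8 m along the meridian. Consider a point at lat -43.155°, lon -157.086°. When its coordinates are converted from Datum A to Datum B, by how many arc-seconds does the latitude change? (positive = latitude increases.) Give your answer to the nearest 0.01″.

Δφ = 1.80″

sin φ = -0.683974, cos φ = 0.729506, sin λ = -0.389349, cos λ = -0.921090.
North component: ΔN = −sin φ cos λ·ΔX − sin φ sin λ·ΔY + cos φ·ΔZ = −(-0.683974)(-0.921090)(393) − (-0.683974)(-0.389349)(-261) + (0.729506)(320) = 55.36 m.
1° of latitude spans 3600 × 30.80 = 110880 m, so Δφ = 55.36 / 110880 × 3600 = 1.797″.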